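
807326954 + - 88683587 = 718643367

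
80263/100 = 802 + 63/100 = 802.63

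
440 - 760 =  - 320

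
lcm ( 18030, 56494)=847410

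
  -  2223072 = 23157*( - 96)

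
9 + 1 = 10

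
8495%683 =299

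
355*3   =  1065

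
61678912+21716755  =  83395667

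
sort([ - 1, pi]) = [-1,pi] 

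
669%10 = 9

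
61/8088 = 61/8088  =  0.01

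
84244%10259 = 2172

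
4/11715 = 4/11715 = 0.00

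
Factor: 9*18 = 162= 2^1*3^4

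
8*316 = 2528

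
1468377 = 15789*93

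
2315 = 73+2242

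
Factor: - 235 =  - 5^1*47^1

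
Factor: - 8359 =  - 13^1 * 643^1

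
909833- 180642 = 729191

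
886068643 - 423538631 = 462530012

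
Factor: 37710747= 3^2*4190083^1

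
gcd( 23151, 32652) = 3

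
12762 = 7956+4806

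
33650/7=4807 + 1/7 = 4807.14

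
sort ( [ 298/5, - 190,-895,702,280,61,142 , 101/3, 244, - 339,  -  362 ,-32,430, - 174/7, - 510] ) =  [  -  895, - 510 ,  -  362, - 339, - 190 , - 32, - 174/7,101/3,298/5 , 61, 142, 244, 280 , 430 , 702]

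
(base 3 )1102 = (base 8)46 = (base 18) 22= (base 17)24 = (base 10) 38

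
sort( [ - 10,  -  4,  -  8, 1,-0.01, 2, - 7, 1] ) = [ - 10,-8,-7,  -  4, - 0.01, 1,  1,2 ]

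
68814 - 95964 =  - 27150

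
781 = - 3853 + 4634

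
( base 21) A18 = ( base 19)c5c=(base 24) 7gn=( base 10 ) 4439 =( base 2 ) 1000101010111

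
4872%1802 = 1268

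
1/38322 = 1/38322 =0.00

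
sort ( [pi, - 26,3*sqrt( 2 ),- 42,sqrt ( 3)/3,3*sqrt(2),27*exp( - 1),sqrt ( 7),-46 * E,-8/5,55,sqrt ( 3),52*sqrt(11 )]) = [-46*E,-42,-26 , - 8/5,sqrt(3) /3, sqrt(3 ),sqrt( 7 ), pi,3*sqrt(2 ) , 3*sqrt(2), 27*exp( - 1), 55, 52*sqrt(11)]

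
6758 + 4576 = 11334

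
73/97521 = 73/97521 = 0.00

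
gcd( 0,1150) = 1150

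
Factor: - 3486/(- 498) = 7  =  7^1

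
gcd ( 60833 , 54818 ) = 1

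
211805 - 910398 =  - 698593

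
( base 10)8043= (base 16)1f6b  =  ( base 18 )16EF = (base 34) 6wj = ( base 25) CLI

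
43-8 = 35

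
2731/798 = 2731/798 = 3.42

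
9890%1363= 349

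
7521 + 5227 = 12748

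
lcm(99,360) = 3960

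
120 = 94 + 26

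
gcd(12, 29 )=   1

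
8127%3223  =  1681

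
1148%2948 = 1148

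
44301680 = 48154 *920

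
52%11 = 8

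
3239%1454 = 331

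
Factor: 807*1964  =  1584948 = 2^2*3^1*269^1*491^1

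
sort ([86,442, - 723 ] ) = [ - 723, 86, 442]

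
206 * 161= 33166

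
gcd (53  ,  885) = 1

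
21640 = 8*2705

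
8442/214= 4221/107 = 39.45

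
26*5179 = 134654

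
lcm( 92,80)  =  1840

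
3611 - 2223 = 1388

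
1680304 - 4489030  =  -2808726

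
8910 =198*45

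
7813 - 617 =7196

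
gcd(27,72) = 9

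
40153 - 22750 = 17403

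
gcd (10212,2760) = 276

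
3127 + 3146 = 6273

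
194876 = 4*48719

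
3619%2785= 834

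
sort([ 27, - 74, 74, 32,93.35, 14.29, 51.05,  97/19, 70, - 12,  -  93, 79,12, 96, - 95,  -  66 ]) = [ - 95, - 93,- 74,  -  66, - 12 , 97/19, 12, 14.29,27 , 32,51.05, 70,74, 79,93.35,96]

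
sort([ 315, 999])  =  [315,  999]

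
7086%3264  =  558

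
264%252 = 12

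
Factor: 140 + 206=346 = 2^1*173^1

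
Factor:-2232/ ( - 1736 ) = 3^2*7^( - 1 ) = 9/7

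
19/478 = 19/478 =0.04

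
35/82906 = 35/82906=0.00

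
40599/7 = 40599/7 = 5799.86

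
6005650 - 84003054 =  - 77997404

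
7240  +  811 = 8051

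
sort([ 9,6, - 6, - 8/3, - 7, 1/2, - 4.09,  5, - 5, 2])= [ - 7, - 6, - 5, - 4.09, - 8/3 , 1/2, 2 , 5, 6,9 ]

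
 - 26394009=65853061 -92247070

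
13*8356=108628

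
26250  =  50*525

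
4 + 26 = 30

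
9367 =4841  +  4526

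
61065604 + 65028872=126094476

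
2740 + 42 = 2782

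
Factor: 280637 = 7^1*47^1 * 853^1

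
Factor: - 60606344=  - 2^3*7575793^1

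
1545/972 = 515/324 = 1.59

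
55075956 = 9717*5668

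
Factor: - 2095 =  - 5^1*419^1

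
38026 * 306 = 11635956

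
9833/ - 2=-9833/2 = - 4916.50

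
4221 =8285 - 4064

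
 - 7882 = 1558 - 9440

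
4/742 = 2/371= 0.01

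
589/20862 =31/1098 = 0.03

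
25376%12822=12554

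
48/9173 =48/9173 =0.01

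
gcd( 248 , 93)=31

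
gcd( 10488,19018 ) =2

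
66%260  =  66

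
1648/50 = 32 + 24/25 = 32.96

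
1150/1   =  1150 =1150.00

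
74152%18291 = 988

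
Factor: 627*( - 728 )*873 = - 2^3*3^3*7^1*11^1*13^1*19^1*97^1 = - 398486088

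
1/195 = 1/195 = 0.01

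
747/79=747/79 = 9.46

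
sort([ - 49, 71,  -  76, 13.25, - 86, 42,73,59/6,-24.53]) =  [ - 86, -76, - 49,-24.53,59/6, 13.25 , 42,71,73 ]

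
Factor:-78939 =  - 3^2*7^2 * 179^1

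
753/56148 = 251/18716 = 0.01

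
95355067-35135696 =60219371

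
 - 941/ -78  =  12 + 5/78 = 12.06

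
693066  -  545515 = 147551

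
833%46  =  5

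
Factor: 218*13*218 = 2^2* 13^1*109^2 =617812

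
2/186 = 1/93 =0.01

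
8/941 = 8/941  =  0.01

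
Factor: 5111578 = 2^1 * 991^1*2579^1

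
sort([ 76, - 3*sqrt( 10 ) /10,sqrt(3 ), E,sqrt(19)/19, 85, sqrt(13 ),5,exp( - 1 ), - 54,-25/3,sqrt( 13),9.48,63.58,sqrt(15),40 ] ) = [ - 54, - 25/3, - 3*sqrt( 10)/10,sqrt( 19)/19,exp( - 1), sqrt ( 3 ),E , sqrt( 13 ), sqrt(13), sqrt(15), 5, 9.48,40,63.58,76,85 ] 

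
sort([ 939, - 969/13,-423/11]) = [- 969/13, - 423/11, 939]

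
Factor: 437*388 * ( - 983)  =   - 166673548 = -2^2*19^1 * 23^1*97^1*983^1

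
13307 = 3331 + 9976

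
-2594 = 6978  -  9572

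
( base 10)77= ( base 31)2F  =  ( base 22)3b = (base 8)115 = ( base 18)45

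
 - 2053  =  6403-8456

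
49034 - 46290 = 2744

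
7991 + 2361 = 10352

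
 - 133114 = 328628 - 461742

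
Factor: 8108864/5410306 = 2^5*11^( - 1)*17^1*29^1*31^( - 1)*257^1*7933^( - 1) = 4054432/2705153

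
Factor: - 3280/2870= - 8/7 = - 2^3 *7^ (-1)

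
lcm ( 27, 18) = 54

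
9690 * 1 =9690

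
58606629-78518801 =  - 19912172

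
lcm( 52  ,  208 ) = 208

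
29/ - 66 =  - 1+37/66 = - 0.44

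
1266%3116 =1266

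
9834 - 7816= 2018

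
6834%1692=66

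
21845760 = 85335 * 256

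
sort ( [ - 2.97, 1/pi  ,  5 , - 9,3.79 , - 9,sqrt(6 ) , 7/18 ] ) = [-9, - 9, - 2.97,1/pi , 7/18 , sqrt(6),3.79 , 5]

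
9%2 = 1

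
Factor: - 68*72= - 2^5*3^2*17^1 = -  4896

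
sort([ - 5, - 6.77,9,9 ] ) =[ - 6.77, - 5,9, 9]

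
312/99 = 3 + 5/33 = 3.15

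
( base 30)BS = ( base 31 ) bh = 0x166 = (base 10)358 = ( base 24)EM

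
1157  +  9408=10565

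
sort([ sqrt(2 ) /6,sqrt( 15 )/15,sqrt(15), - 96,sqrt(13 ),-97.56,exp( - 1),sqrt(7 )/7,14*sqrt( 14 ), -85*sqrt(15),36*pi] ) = [ - 85*sqrt( 15 ), - 97.56,-96,  sqrt(2 )/6, sqrt( 15) /15,exp( - 1 ), sqrt(7 )/7,sqrt( 13 ),sqrt(15 ),  14*sqrt( 14 ),36*pi] 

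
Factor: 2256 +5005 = 7261 = 53^1*137^1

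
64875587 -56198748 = 8676839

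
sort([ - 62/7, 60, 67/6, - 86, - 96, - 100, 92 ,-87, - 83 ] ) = [ - 100 , - 96,-87, - 86, - 83, - 62/7 , 67/6, 60, 92 ] 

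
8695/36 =8695/36 = 241.53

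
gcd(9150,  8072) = 2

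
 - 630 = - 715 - -85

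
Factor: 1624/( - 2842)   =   - 2^2*7^( - 1) =- 4/7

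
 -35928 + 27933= - 7995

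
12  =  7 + 5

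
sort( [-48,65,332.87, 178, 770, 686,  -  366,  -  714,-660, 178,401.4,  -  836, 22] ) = [ - 836,-714, - 660, - 366, - 48 , 22,65, 178  ,  178,332.87,401.4,686, 770] 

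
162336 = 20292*8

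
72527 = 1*72527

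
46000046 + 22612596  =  68612642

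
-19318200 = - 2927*6600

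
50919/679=50919/679 = 74.99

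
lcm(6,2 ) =6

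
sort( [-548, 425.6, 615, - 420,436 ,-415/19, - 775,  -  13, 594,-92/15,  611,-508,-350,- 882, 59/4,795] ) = [ - 882, - 775, - 548, - 508,- 420,-350, - 415/19, - 13, - 92/15,59/4, 425.6,436,594,611 , 615 , 795 ]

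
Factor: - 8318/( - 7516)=2^ ( - 1)*  1879^( - 1)*4159^1 =4159/3758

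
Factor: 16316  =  2^2 * 4079^1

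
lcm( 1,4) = 4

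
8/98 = 4/49 = 0.08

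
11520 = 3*3840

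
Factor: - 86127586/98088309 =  - 2^1*3^( - 2)*11^( - 1)*31^( - 2) * 1031^( - 1 )*43063793^1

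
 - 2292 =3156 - 5448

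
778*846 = 658188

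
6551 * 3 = 19653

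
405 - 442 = -37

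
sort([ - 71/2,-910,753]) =[ - 910, - 71/2,  753]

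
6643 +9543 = 16186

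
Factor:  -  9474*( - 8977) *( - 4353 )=-370214370594= -  2^1*3^2*47^1*191^1*1451^1*1579^1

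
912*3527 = 3216624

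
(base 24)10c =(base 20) 198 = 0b1001001100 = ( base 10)588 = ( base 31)iu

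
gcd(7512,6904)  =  8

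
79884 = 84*951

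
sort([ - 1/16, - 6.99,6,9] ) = [  -  6.99,  -  1/16,6, 9]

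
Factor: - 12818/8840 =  - 29/20 =- 2^( - 2 )*5^(  -  1 )*29^1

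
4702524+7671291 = 12373815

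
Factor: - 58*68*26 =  - 102544=- 2^4*13^1*17^1*29^1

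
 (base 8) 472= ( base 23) DF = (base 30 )ae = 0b100111010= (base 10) 314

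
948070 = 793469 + 154601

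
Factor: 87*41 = 3^1 * 29^1 * 41^1 = 3567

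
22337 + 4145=26482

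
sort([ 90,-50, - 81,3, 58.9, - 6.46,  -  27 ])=[ - 81, - 50,  -  27, - 6.46,  3,58.9,90 ]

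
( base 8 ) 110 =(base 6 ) 200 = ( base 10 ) 72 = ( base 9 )80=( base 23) 33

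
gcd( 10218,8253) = 393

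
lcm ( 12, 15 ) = 60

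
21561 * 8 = 172488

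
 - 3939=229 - 4168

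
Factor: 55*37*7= 14245  =  5^1*7^1*11^1*37^1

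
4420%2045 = 330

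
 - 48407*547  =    -  26478629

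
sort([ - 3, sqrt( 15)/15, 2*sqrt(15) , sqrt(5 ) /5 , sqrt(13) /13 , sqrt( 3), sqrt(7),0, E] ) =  [ - 3,0 , sqrt(15)/15,  sqrt(13 ) /13, sqrt( 5) /5,sqrt(3),  sqrt(7), E , 2*sqrt(15 ) ] 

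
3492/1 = 3492 = 3492.00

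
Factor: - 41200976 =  - 2^4*2575061^1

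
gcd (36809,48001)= 1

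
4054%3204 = 850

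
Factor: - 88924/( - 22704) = 47/12 = 2^ (- 2)*3^( - 1)*47^1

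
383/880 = 383/880 =0.44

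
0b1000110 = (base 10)70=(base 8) 106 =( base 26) 2i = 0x46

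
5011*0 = 0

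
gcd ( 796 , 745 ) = 1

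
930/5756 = 465/2878 = 0.16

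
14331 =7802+6529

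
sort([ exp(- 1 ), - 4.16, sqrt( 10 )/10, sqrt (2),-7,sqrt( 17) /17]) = [  -  7, - 4.16,sqrt( 17)/17, sqrt( 10 )/10, exp( - 1),sqrt( 2) ] 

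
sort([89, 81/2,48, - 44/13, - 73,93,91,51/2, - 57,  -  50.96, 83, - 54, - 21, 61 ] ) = [  -  73,- 57, - 54, -50.96, - 21, - 44/13,51/2,81/2, 48, 61,83, 89, 91,93] 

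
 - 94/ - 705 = 2/15  =  0.13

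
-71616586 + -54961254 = -126577840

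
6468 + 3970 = 10438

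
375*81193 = 30447375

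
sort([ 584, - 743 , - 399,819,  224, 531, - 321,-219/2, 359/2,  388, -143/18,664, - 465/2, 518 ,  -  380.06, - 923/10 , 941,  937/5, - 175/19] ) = [ - 743,- 399,  -  380.06, - 321,-465/2, - 219/2,-923/10, - 175/19, - 143/18,  359/2,937/5,224,388,  518, 531,584, 664,  819,941 ] 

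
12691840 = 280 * 45328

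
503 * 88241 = 44385223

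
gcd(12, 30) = 6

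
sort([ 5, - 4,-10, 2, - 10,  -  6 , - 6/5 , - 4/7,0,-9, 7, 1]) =[ - 10, - 10,  -  9, - 6 , - 4, - 6/5, - 4/7, 0,1  ,  2,5,7]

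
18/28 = 9/14 = 0.64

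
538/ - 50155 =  - 538/50155 = - 0.01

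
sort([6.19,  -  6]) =[- 6,6.19 ] 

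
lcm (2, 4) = 4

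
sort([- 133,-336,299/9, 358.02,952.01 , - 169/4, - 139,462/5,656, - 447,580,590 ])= [-447, - 336 , -139, - 133  , - 169/4,299/9,462/5,  358.02,580,590,656, 952.01]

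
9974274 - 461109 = 9513165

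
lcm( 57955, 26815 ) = 1796605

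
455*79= 35945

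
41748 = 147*284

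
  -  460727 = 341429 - 802156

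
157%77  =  3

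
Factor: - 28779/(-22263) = 53/41 = 41^(  -  1 )*53^1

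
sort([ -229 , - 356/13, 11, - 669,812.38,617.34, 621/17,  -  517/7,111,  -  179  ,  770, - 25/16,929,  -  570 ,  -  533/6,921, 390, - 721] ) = [ - 721,  -  669,  -  570, - 229, - 179,-533/6, - 517/7,-356/13, - 25/16, 11,621/17,111, 390,  617.34,770,812.38,921 , 929 ]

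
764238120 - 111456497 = 652781623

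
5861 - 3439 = 2422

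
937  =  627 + 310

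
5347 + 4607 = 9954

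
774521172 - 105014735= 669506437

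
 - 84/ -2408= 3/86 = 0.03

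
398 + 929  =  1327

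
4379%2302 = 2077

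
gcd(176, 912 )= 16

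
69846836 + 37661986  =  107508822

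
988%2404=988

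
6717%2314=2089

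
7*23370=163590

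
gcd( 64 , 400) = 16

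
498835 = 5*99767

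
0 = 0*( - 49499) 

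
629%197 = 38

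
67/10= 67/10 = 6.70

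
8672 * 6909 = 59914848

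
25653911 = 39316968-13663057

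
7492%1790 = 332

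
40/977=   40/977 = 0.04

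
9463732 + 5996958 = 15460690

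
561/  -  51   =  -11/1 =-11.00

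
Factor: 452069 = 167^1*2707^1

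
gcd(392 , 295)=1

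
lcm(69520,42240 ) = 3336960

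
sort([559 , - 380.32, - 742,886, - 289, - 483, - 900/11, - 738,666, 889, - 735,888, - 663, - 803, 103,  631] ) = [ - 803,- 742  ,-738, - 735,-663, - 483, - 380.32, - 289, - 900/11, 103,559, 631,666 , 886,888,889 ] 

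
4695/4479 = 1 + 72/1493 = 1.05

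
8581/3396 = 8581/3396=2.53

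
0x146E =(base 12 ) 303A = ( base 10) 5230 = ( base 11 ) 3a25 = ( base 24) 91m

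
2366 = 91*26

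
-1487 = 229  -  1716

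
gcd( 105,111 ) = 3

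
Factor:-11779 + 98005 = 2^1*3^1* 7^1*2053^1 = 86226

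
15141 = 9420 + 5721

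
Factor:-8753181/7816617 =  -3^( - 1)*47^ ( - 1) * 59^1*1087^( - 1)*2909^1 = - 171631/153267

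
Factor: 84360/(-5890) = -444/31=- 2^2*3^1*31^( - 1 )*37^1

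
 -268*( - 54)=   14472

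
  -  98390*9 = - 885510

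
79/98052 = 79/98052 = 0.00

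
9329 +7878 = 17207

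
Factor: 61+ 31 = 2^2*23^1 = 92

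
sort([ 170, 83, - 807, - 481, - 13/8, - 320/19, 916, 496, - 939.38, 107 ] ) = [ - 939.38, - 807, - 481, - 320/19, - 13/8,83,107,170,496, 916 ] 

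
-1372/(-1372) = 1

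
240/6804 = 20/567 = 0.04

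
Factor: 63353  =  63353^1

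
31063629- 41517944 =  - 10454315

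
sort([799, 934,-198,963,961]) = [  -  198,799,934, 961, 963]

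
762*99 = 75438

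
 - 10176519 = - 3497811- 6678708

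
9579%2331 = 255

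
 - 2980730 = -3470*859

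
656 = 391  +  265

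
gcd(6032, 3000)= 8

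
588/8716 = 147/2179 = 0.07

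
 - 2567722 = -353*7274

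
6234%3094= 46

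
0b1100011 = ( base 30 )39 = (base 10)99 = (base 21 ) 4F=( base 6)243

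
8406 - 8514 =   -  108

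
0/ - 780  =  0/1= -  0.00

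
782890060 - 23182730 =759707330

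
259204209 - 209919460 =49284749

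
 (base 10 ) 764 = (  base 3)1001022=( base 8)1374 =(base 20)1i4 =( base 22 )1CG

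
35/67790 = 7/13558= 0.00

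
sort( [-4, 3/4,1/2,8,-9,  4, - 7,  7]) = [-9 , - 7, - 4,1/2,3/4, 4, 7,8 ] 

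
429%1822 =429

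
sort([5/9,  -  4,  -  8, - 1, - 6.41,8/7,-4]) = [-8,-6.41 ,- 4, - 4, - 1,5/9, 8/7] 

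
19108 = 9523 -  - 9585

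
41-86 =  - 45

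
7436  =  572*13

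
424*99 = 41976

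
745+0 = 745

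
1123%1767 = 1123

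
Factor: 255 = 3^1*5^1*17^1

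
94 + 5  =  99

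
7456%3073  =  1310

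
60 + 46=106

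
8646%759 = 297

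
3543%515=453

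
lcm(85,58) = 4930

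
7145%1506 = 1121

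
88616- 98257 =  - 9641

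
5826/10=2913/5 = 582.60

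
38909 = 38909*1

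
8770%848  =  290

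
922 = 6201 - 5279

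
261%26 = 1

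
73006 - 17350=55656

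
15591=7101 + 8490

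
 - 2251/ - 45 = 50+1/45=50.02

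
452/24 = 18 + 5/6 = 18.83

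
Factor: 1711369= 11^1*155579^1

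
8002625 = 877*9125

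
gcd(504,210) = 42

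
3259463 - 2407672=851791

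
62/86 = 31/43 = 0.72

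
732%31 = 19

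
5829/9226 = 5829/9226= 0.63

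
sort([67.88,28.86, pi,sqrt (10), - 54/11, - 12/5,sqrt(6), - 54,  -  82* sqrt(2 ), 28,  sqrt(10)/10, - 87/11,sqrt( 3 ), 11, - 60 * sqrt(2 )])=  [-82*sqrt ( 2 ),-60*sqrt( 2 ), - 54, - 87/11,- 54/11, - 12/5  ,  sqrt(10 ) /10, sqrt( 3 )  ,  sqrt(6 ),pi , sqrt(10 ) , 11,28,28.86, 67.88 ] 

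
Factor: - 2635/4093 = -5^1*17^1*31^1*4093^( - 1)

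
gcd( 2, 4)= 2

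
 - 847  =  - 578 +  -269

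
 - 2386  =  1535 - 3921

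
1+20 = 21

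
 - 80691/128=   -  80691/128 = - 630.40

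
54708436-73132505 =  - 18424069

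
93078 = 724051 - 630973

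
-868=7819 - 8687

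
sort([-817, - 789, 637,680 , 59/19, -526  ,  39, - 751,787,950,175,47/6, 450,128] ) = [ - 817, - 789 , - 751, - 526 , 59/19,47/6,39,128, 175,450,637,680, 787,950]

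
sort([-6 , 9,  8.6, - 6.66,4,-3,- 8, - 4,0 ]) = [-8 , -6.66, - 6,  -  4, - 3,  0,4,8.6,9 ]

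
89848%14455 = 3118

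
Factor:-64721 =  - 61^1*1061^1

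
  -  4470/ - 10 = 447/1 = 447.00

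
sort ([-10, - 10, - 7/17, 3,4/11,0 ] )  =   [-10, - 10,-7/17 , 0,4/11 , 3] 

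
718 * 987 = 708666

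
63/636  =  21/212 = 0.10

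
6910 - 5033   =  1877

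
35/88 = 35/88 = 0.40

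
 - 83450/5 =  - 16690 = - 16690.00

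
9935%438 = 299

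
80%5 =0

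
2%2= 0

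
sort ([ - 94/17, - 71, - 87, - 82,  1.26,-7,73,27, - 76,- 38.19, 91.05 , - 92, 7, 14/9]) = [-92, - 87 , - 82, - 76,-71 ,  -  38.19, - 7 , - 94/17,  1.26,14/9, 7, 27, 73, 91.05]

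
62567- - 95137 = 157704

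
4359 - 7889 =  - 3530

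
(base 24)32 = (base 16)4A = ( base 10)74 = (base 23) 35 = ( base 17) 46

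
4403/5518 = 4403/5518 = 0.80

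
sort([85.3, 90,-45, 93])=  [ - 45,  85.3,90, 93 ] 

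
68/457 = 68/457= 0.15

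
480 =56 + 424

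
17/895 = 17/895 =0.02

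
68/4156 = 17/1039 = 0.02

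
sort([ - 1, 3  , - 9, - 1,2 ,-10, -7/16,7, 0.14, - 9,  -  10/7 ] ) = [ - 10, - 9 ,-9, - 10/7, -1 , - 1,-7/16, 0.14,2,3, 7 ]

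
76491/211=76491/211 = 362.52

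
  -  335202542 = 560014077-895216619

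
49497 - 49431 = 66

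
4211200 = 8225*512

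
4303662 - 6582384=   -2278722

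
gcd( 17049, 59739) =3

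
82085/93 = 882 + 59/93  =  882.63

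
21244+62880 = 84124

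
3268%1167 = 934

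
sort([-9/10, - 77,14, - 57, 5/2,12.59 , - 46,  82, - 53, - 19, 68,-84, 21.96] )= [ - 84,-77,-57, - 53,  -  46 , - 19, - 9/10,5/2, 12.59, 14, 21.96,  68, 82 ] 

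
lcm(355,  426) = 2130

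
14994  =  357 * 42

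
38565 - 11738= 26827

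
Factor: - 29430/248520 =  - 2^( - 2) * 3^2 *19^( - 1)= -9/76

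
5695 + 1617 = 7312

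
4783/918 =4783/918=5.21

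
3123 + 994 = 4117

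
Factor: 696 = 2^3* 3^1*29^1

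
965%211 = 121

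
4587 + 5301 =9888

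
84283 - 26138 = 58145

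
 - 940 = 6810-7750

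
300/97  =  300/97=3.09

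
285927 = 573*499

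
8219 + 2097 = 10316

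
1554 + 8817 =10371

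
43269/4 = 10817 + 1/4 = 10817.25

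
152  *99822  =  15172944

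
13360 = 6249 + 7111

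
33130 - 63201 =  - 30071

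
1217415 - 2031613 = -814198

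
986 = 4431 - 3445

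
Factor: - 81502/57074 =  - 40751/28537 = - 28537^( - 1 )*40751^1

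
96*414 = 39744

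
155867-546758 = -390891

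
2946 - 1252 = 1694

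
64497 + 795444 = 859941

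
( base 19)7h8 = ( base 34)2G2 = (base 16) B2A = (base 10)2858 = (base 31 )2u6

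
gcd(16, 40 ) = 8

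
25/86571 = 25/86571 = 0.00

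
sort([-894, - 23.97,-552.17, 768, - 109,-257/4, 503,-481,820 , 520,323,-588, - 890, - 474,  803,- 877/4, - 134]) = [ - 894, - 890,-588, - 552.17, - 481, - 474, - 877/4,-134, - 109, - 257/4, -23.97, 323,503,520, 768,803,820]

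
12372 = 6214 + 6158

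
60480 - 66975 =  - 6495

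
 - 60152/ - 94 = 30076/47= 639.91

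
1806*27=48762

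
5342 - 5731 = -389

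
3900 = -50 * (-78 )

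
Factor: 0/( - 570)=0 = 0^1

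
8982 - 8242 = 740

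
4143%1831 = 481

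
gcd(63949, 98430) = 1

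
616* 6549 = 4034184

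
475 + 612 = 1087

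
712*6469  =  4605928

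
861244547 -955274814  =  -94030267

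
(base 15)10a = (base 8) 353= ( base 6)1031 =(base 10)235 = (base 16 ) eb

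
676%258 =160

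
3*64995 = 194985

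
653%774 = 653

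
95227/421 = 95227/421= 226.19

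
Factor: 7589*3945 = 3^1*5^1*263^1*7589^1 = 29938605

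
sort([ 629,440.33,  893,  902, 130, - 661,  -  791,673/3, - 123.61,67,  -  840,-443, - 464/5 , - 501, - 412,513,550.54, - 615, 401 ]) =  [ - 840, - 791, - 661, - 615, - 501,-443, - 412, - 123.61, - 464/5 , 67, 130,673/3, 401,  440.33,  513, 550.54, 629 , 893,902 ]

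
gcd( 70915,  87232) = 1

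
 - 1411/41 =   -  35 + 24/41 =-34.41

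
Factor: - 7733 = -11^1 * 19^1 * 37^1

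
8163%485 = 403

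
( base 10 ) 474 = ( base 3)122120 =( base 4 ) 13122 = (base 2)111011010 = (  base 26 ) I6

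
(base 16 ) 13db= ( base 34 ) 4dh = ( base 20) ce3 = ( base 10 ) 5083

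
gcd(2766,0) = 2766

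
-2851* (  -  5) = 14255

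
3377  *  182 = 614614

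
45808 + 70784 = 116592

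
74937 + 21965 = 96902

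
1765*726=1281390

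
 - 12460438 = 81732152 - 94192590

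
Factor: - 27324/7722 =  -46/13= - 2^1*13^( - 1 )*23^1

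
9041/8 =1130 + 1/8 = 1130.12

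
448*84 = 37632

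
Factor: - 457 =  - 457^1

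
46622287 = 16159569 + 30462718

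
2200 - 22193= -19993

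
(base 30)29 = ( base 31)27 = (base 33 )23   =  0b1000101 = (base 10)69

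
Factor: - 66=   -  2^1*3^1*11^1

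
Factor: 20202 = 2^1*3^1*7^1 * 13^1*37^1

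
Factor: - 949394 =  -2^1*23^1 * 20639^1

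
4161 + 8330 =12491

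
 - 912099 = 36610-948709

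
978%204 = 162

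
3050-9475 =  - 6425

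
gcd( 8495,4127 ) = 1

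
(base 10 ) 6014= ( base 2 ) 1011101111110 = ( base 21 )dd8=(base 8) 13576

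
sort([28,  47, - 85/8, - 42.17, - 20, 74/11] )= [ - 42.17,  -  20, - 85/8, 74/11, 28, 47 ] 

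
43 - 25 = 18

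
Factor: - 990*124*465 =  - 2^3* 3^3*5^2*11^1*31^2 =- 57083400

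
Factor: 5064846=2^1 * 3^1*844141^1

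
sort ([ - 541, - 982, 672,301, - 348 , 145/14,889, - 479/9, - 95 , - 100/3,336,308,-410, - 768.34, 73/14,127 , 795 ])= [  -  982, - 768.34, - 541,-410, - 348, - 95, - 479/9, - 100/3,73/14, 145/14,127, 301, 308, 336, 672, 795, 889] 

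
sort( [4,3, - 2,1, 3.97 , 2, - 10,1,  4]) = [ -10, - 2,1,1,2,3,3.97,  4,4]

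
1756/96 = 18 + 7/24 =18.29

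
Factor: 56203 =7^2*31^1 * 37^1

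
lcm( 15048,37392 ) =1233936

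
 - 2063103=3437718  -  5500821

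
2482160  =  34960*71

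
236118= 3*78706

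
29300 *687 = 20129100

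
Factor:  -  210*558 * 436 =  - 51090480 =- 2^4*3^3*5^1*7^1*31^1  *  109^1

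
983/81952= 983/81952 = 0.01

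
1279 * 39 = 49881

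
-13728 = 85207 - 98935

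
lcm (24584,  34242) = 958776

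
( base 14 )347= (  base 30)LL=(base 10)651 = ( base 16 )28B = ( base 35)il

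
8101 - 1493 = 6608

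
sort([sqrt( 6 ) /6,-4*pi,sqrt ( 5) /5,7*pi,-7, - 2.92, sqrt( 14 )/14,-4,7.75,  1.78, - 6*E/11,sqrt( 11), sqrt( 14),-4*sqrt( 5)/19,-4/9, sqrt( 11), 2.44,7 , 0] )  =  [-4*pi, - 7, - 4,-2.92,-6*E/11 ,-4*sqrt(5 )/19, -4/9,0,sqrt( 14) /14 , sqrt(6)/6, sqrt( 5)/5,1.78,2.44 , sqrt (11),sqrt( 11),sqrt( 14),  7,7.75,7*pi ]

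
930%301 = 27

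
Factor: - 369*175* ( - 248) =2^3*3^2*5^2 * 7^1*31^1* 41^1=16014600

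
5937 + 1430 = 7367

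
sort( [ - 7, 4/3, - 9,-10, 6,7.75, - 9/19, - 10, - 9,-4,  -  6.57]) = [ -10, - 10,-9, -9 ,-7,-6.57,-4,  -  9/19, 4/3, 6, 7.75]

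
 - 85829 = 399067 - 484896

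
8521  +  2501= 11022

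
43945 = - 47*( - 935) 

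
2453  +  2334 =4787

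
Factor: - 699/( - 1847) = 3^1*233^1* 1847^( - 1)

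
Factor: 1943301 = 3^1*19^1*103^1 * 331^1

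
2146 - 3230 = - 1084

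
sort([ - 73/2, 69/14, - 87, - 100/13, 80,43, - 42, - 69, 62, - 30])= [ -87, - 69, - 42, -73/2, - 30,-100/13,69/14, 43,62 , 80] 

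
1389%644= 101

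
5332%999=337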